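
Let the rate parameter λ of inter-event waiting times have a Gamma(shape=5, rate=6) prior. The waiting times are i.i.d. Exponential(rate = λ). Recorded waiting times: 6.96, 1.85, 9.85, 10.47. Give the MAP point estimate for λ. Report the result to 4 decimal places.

λ̂_MAP = 0.2277

The Exponential(rate=λ) likelihood is ∝ λ^n e^(−λΣtᵢ). Here n = 4 and Σtᵢ = 6.96 + 1.85 + 9.85 + 10.47 = 29.13.
Posterior ∝ λ^4e^(−6λ) · λ^4e^(−29.13λ) = λ^8e^(−35.13λ), i.e. Gamma(9, 35.13).
Mode = (a−1)/b = 8/35.13 ≈ 0.2277.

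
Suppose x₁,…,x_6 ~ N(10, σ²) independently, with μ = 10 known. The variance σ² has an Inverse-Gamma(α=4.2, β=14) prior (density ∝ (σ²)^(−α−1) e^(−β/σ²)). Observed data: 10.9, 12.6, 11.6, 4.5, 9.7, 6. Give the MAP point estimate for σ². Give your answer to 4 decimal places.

Sum of squared deviations about the known mean: SS = (10.9−10)² + (12.6−10)² + (11.6−10)² + (4.5−10)² + (9.7−10)² + (6−10)² = 56.47.
The Normal likelihood contributes (σ²)^(−n/2) exp(−SS/(2σ²)), so the posterior is Inverse-Gamma(α + n/2, β + SS/2) = Inverse-Gamma(7.2, 42.235).
The mode of Inverse-Gamma(a, b) is b/(a+1) = 42.235/8.2 ≈ 5.1506.

σ̂²_MAP = 5.1506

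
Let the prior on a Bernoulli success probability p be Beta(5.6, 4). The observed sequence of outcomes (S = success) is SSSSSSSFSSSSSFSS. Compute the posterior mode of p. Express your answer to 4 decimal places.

Prior: Beta(5.6, 4).
Data: 14 successes in 16 trials (from the sequence). The binomial likelihood contributes p^14(1−p)^2, so the posterior is Beta(5.6+14, 4+2) = Beta(19.6, 6).
For Beta(a, b) with a, b > 1 the mode is (a−1)/(a+b−2) = 18.6/23.6 ≈ 0.7881.

p̂_MAP = 0.7881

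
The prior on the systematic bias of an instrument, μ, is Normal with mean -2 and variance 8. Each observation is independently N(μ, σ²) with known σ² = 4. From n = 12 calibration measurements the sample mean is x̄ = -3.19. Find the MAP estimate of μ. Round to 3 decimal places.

μ̂_MAP = -3.142

n = 12, x̄ = -3.19.
For a Normal prior and Normal likelihood with known variance, the posterior is Normal; its mode equals its mean, the precision-weighted average.
Prior precision 1/σ₀² = 1/8 = 0.125; data precision n/σ² = 12/4 = 3.
μ̂ = (0.125·(-2) + 3·(-3.19)) / (0.125 + 3) = (-9.82)/3.125 = -3.1424 ≈ -3.142.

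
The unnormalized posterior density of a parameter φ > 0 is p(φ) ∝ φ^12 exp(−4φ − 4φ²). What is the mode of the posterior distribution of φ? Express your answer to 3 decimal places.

φ̂_MAP = 1.000

ℓ'(φ) = 12/φ − 4 − 8φ. Setting this to zero and multiplying by φ: 8φ² + 4φ − 12 = 0.
φ = (−4 + √(4² + 4·8·12)) / (2·8) = (−4 + √400) / 16 = (−4 + 20)/16 = 1.
ℓ''(φ) = −12/φ² − 8 < 0, confirming a maximum.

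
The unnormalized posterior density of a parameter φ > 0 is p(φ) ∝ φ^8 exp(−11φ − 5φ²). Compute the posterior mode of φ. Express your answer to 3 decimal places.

φ̂_MAP = 0.500

ℓ'(φ) = 8/φ − 11 − 10φ. Setting this to zero and multiplying by φ: 10φ² + 11φ − 8 = 0.
φ = (−11 + √(11² + 4·10·8)) / (2·10) = (−11 + √441) / 20 = (−11 + 21)/20 = 1/2.
ℓ''(φ) = −8/φ² − 10 < 0, confirming a maximum.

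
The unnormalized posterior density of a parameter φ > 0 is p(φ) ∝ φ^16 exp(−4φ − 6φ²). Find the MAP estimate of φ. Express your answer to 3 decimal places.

ℓ'(φ) = 16/φ − 4 − 12φ. Setting this to zero and multiplying by φ: 12φ² + 4φ − 16 = 0.
φ = (−4 + √(4² + 4·12·16)) / (2·12) = (−4 + √784) / 24 = (−4 + 28)/24 = 1.
ℓ''(φ) = −16/φ² − 12 < 0, confirming a maximum.

φ̂_MAP = 1.000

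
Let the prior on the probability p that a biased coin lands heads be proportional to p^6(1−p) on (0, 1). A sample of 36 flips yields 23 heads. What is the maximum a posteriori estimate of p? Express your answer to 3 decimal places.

p̂_MAP = 0.674

The prior density ∝ p^6(1−p)^1 is the kernel of Beta(7, 2).
Data: 23 successes in 36 trials. The binomial likelihood contributes p^23(1−p)^13, so the posterior is Beta(7+23, 2+13) = Beta(30, 15).
For Beta(a, b) with a, b > 1 the mode is (a−1)/(a+b−2) = 29/43 ≈ 0.674.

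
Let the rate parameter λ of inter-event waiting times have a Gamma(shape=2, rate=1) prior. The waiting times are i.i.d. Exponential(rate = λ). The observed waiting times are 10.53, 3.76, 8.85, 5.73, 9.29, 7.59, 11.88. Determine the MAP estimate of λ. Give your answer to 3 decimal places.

The Exponential(rate=λ) likelihood is ∝ λ^n e^(−λΣtᵢ). Here n = 7 and Σtᵢ = 10.53 + 3.76 + 8.85 + 5.73 + 9.29 + 7.59 + 11.88 = 57.63.
Posterior ∝ λe^(−1λ) · λ^7e^(−57.63λ) = λ^8e^(−58.63λ), i.e. Gamma(9, 58.63).
Mode = (a−1)/b = 8/58.63 ≈ 0.136.

λ̂_MAP = 0.136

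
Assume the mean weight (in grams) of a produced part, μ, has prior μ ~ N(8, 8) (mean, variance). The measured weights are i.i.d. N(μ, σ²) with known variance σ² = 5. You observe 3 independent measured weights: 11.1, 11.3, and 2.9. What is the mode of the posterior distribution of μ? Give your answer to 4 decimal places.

n = 3; x̄ = (11.1 + 11.3 + 2.9)/3 = 25.3/3 = 253/30 ≈ 8.4333.
For a Normal prior and Normal likelihood with known variance, the posterior is Normal; its mode equals its mean, the precision-weighted average.
Prior precision 1/σ₀² = 1/8 = 0.125; data precision n/σ² = 3/5 = 0.6.
μ̂ = (0.125·8 + 0.6·(253/30)) / (0.125 + 0.6) = 6.06/0.725 = 1212/145 ≈ 8.3586.

μ̂_MAP = 8.3586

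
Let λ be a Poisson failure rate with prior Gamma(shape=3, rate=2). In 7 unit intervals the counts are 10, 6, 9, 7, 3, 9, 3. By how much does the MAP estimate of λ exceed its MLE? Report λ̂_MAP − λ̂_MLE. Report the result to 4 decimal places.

MAP − MLE = -1.2698

Σxᵢ = 47. Posterior is Gamma(50, 9); MAP = (50−1)/9 = 49/9 ≈ 5.44444.
MLE = x̄ = 47/7 ≈ 6.71429.
Difference = 49/9 − 47/7 = -80/63 ≈ -1.2698.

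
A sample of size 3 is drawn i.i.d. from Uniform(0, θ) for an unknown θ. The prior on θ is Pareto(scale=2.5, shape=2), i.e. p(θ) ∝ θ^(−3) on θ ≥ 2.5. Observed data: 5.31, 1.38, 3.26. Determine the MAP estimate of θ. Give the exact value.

θ̂_MAP = 5.31

The Uniform(0, θ) likelihood is θ^(−n) for θ ≥ max(xᵢ), zero otherwise. Here max(xᵢ) = 5.31.
Posterior ∝ θ^(−3) · θ^(−3) = θ^(−6) on θ ≥ max(2.5, 5.31) = 5.31.
This density is strictly decreasing in θ, so the posterior mode lies at the lower boundary of the support.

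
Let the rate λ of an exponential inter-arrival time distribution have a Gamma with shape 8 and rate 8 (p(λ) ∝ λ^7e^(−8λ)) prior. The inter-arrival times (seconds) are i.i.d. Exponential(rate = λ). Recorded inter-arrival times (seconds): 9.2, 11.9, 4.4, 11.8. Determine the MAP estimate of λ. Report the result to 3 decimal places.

The Exponential(rate=λ) likelihood is ∝ λ^n e^(−λΣtᵢ). Here n = 4 and Σtᵢ = 9.2 + 11.9 + 4.4 + 11.8 = 37.3.
Posterior ∝ λ^7e^(−8λ) · λ^4e^(−37.3λ) = λ^11e^(−45.3λ), i.e. Gamma(12, 45.3).
Mode = (a−1)/b = 11/45.3 ≈ 0.243.

λ̂_MAP = 0.243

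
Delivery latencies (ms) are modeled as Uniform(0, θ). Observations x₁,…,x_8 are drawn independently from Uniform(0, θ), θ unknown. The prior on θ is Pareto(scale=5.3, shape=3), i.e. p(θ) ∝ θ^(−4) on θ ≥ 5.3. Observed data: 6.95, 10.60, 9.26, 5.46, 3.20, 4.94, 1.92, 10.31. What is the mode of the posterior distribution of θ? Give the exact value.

θ̂_MAP = 10.60

The Uniform(0, θ) likelihood is θ^(−n) for θ ≥ max(xᵢ), zero otherwise. Here max(xᵢ) = 10.60.
Posterior ∝ θ^(−4) · θ^(−8) = θ^(−12) on θ ≥ max(5.3, 10.60) = 10.60.
This density is strictly decreasing in θ, so the posterior mode lies at the lower boundary of the support.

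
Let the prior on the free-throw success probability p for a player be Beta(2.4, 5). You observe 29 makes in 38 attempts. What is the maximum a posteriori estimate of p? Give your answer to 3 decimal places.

Prior: Beta(2.4, 5).
Data: 29 successes in 38 trials. The binomial likelihood contributes p^29(1−p)^9, so the posterior is Beta(2.4+29, 5+9) = Beta(31.4, 14).
For Beta(a, b) with a, b > 1 the mode is (a−1)/(a+b−2) = 30.4/43.4 ≈ 0.700.

p̂_MAP = 0.700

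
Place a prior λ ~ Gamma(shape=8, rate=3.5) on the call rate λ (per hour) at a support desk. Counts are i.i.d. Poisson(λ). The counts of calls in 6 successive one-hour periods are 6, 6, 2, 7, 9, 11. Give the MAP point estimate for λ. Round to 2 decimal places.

λ̂_MAP = 5.05

Σxᵢ = 6+6+2+7+9+11 = 41, with n = 6.
Posterior ∝ λ^7e^(−3.5λ) · λ^41e^(−6λ) = λ^48e^(−9.5λ), i.e. Gamma(shape=49, rate=9.5).
The mode of a Gamma(a, b) with a ≥ 1 (shape–rate) is (a−1)/b = 48/9.5 ≈ 5.05.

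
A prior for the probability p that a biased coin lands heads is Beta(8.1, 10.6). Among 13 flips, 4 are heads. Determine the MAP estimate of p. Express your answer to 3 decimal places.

p̂_MAP = 0.374

Prior: Beta(8.1, 10.6).
Data: 4 successes in 13 trials. The binomial likelihood contributes p^4(1−p)^9, so the posterior is Beta(8.1+4, 10.6+9) = Beta(12.1, 19.6).
For Beta(a, b) with a, b > 1 the mode is (a−1)/(a+b−2) = 11.1/29.7 ≈ 0.374.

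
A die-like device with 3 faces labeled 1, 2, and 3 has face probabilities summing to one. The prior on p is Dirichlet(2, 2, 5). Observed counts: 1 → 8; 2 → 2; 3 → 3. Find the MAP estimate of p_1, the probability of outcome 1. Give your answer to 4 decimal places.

The posterior is Dirichlet(αᵢ + nᵢ) = Dirichlet(10, 4, 8).
For a Dirichlet(a₁,…,a_K) with all aᵢ > 1, the mode has j-th component (aⱼ − 1)/(Σaᵢ − K).
Here Σaᵢ = 22 and K = 3, so p_1 = (10 − 1)/(22 − 3) = 9/19 ≈ 0.4737.

MAP estimate: 0.4737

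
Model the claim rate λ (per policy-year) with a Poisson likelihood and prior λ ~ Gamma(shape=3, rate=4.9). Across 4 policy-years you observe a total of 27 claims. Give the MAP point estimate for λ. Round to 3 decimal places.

Σxᵢ = 27, n = 4.
Posterior ∝ λ^2e^(−4.9λ) · λ^27e^(−4λ) = λ^29e^(−8.9λ), i.e. Gamma(shape=30, rate=8.9).
The mode of a Gamma(a, b) with a ≥ 1 (shape–rate) is (a−1)/b = 29/8.9 ≈ 3.258.

λ̂_MAP = 3.258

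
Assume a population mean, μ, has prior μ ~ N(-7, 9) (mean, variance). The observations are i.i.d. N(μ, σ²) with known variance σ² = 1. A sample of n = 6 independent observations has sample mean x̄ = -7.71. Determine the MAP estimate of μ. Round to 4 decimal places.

n = 6, x̄ = -7.71.
For a Normal prior and Normal likelihood with known variance, the posterior is Normal; its mode equals its mean, the precision-weighted average.
Prior precision 1/σ₀² = 1/9; data precision n/σ² = 6/1 = 6.
μ̂ = ((1/9)·(-7) + 6·(-7.71)) / (1/9 + 6) = (-21167/450)/(55/9) = -21167/2750 ≈ -7.6971.

μ̂_MAP = -7.6971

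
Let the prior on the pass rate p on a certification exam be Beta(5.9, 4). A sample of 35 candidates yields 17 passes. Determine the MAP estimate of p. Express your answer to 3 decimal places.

p̂_MAP = 0.510

Prior: Beta(5.9, 4).
Data: 17 successes in 35 trials. The binomial likelihood contributes p^17(1−p)^18, so the posterior is Beta(5.9+17, 4+18) = Beta(22.9, 22).
For Beta(a, b) with a, b > 1 the mode is (a−1)/(a+b−2) = 21.9/42.9 ≈ 0.510.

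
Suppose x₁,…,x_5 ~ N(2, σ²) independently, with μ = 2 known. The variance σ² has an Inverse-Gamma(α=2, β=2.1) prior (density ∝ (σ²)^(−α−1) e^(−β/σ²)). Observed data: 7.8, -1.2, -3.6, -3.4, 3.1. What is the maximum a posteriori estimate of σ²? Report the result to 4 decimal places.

σ̂²_MAP = 9.9827

Sum of squared deviations about the known mean: SS = (7.8−2)² + (-1.2−2)² + (-3.6−2)² + (-3.4−2)² + (3.1−2)² = 105.61.
The Normal likelihood contributes (σ²)^(−n/2) exp(−SS/(2σ²)), so the posterior is Inverse-Gamma(α + n/2, β + SS/2) = Inverse-Gamma(4.5, 54.905).
The mode of Inverse-Gamma(a, b) is b/(a+1) = 54.905/5.5 ≈ 9.9827.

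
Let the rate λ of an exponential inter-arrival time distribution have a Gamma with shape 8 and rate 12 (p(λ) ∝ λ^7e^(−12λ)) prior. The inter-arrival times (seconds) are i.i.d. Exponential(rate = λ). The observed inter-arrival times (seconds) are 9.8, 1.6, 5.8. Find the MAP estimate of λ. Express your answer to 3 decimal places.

λ̂_MAP = 0.342

The Exponential(rate=λ) likelihood is ∝ λ^n e^(−λΣtᵢ). Here n = 3 and Σtᵢ = 9.8 + 1.6 + 5.8 = 17.2.
Posterior ∝ λ^7e^(−12λ) · λ^3e^(−17.2λ) = λ^10e^(−29.2λ), i.e. Gamma(11, 29.2).
Mode = (a−1)/b = 10/29.2 ≈ 0.342.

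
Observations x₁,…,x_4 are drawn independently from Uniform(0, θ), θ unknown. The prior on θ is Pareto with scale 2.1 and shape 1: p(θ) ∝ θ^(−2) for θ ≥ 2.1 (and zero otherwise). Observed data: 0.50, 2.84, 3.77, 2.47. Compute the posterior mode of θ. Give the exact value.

The Uniform(0, θ) likelihood is θ^(−n) for θ ≥ max(xᵢ), zero otherwise. Here max(xᵢ) = 3.77.
Posterior ∝ θ^(−2) · θ^(−4) = θ^(−6) on θ ≥ max(2.1, 3.77) = 3.77.
This density is strictly decreasing in θ, so the posterior mode lies at the lower boundary of the support.

θ̂_MAP = 3.77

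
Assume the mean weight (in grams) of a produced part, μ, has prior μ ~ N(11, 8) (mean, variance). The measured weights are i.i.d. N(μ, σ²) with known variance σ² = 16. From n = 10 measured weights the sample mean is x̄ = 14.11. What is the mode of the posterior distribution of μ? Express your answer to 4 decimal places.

n = 10, x̄ = 14.11.
For a Normal prior and Normal likelihood with known variance, the posterior is Normal; its mode equals its mean, the precision-weighted average.
Prior precision 1/σ₀² = 1/8 = 0.125; data precision n/σ² = 10/16 = 0.625.
μ̂ = (0.125·11 + 0.625·14.11) / (0.125 + 0.625) = 10.19375/0.75 = 1631/120 ≈ 13.5917.

μ̂_MAP = 13.5917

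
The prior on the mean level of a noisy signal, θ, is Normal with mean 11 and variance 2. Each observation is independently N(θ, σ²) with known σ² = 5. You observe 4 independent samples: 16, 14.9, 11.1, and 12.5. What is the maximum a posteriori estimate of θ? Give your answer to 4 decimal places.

θ̂_MAP = 12.6154

n = 4; x̄ = (16 + 14.9 + 11.1 + 12.5)/4 = 54.5/4 = 13.625.
For a Normal prior and Normal likelihood with known variance, the posterior is Normal; its mode equals its mean, the precision-weighted average.
Prior precision 1/σ₀² = 1/2 = 0.5; data precision n/σ² = 4/5 = 0.8.
θ̂ = (0.5·11 + 0.8·13.625) / (0.5 + 0.8) = 16.4/1.3 = 164/13 ≈ 12.6154.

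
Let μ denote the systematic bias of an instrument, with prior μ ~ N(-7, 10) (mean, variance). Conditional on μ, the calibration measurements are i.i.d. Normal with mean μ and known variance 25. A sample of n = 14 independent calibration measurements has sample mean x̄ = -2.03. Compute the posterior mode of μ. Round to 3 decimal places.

μ̂_MAP = -2.783

n = 14, x̄ = -2.03.
For a Normal prior and Normal likelihood with known variance, the posterior is Normal; its mode equals its mean, the precision-weighted average.
Prior precision 1/σ₀² = 1/10 = 0.1; data precision n/σ² = 14/25 = 0.56.
μ̂ = (0.1·(-7) + 0.56·(-2.03)) / (0.1 + 0.56) = (-1.8368)/0.66 = -2296/825 ≈ -2.783.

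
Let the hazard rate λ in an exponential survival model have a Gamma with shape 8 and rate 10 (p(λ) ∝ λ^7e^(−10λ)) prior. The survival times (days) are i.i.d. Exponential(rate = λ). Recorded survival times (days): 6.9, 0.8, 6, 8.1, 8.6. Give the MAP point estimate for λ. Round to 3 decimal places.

λ̂_MAP = 0.297

The Exponential(rate=λ) likelihood is ∝ λ^n e^(−λΣtᵢ). Here n = 5 and Σtᵢ = 6.9 + 0.8 + 6 + 8.1 + 8.6 = 30.4.
Posterior ∝ λ^7e^(−10λ) · λ^5e^(−30.4λ) = λ^12e^(−40.4λ), i.e. Gamma(13, 40.4).
Mode = (a−1)/b = 12/40.4 ≈ 0.297.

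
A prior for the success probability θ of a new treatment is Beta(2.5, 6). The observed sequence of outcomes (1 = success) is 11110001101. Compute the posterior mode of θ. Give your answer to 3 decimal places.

θ̂_MAP = 0.486

Prior: Beta(2.5, 6).
Data: 7 successes in 11 trials (from the sequence). The binomial likelihood contributes θ^7(1−θ)^4, so the posterior is Beta(2.5+7, 6+4) = Beta(9.5, 10).
For Beta(a, b) with a, b > 1 the mode is (a−1)/(a+b−2) = 8.5/17.5 ≈ 0.486.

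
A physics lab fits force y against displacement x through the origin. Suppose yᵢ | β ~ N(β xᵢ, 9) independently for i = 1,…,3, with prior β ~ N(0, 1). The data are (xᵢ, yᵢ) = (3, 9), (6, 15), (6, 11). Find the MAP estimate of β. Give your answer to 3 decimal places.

β̂_MAP = 2.033

log p(β | y) = −Σ(yᵢ − βxᵢ)²/(2·9) − β²/(2·1) + const.
Setting the derivative to zero: Σxᵢ(yᵢ − βxᵢ)/9 − β/1 = 0, so β = Σxᵢyᵢ / (Σxᵢ² + σ²/τ²).
Σxᵢyᵢ = 3·9 + 6·15 + 6·11 = 183; Σxᵢ² = 81; σ²/τ² = 9.
β̂_MAP = 183 / (81 + 9) = 183/90 ≈ 2.033.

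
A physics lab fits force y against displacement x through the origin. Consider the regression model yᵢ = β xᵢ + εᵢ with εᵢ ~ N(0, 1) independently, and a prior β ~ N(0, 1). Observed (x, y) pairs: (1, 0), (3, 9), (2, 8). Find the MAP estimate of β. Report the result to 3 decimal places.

log p(β | y) = −Σ(yᵢ − βxᵢ)²/(2·1) − β²/(2·1) + const.
Setting the derivative to zero: Σxᵢ(yᵢ − βxᵢ)/1 − β/1 = 0, so β = Σxᵢyᵢ / (Σxᵢ² + σ²/τ²).
Σxᵢyᵢ = 1·0 + 3·9 + 2·8 = 43; Σxᵢ² = 14; σ²/τ² = 1.
β̂_MAP = 43 / (14 + 1) = 43/15 ≈ 2.867.

β̂_MAP = 2.867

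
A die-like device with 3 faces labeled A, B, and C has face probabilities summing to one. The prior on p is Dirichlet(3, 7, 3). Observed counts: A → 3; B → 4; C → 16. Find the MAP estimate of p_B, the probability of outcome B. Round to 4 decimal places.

The posterior is Dirichlet(αᵢ + nᵢ) = Dirichlet(6, 11, 19).
For a Dirichlet(a₁,…,a_K) with all aᵢ > 1, the mode has j-th component (aⱼ − 1)/(Σaᵢ − K).
Here Σaᵢ = 36 and K = 3, so p_B = (11 − 1)/(36 − 3) = 10/33 ≈ 0.3030.

MAP estimate of p_B = 0.3030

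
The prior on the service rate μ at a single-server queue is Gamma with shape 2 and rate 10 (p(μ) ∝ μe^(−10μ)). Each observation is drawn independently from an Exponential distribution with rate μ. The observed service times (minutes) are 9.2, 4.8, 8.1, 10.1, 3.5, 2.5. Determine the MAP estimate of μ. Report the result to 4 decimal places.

μ̂_MAP = 0.1452

The Exponential(rate=μ) likelihood is ∝ μ^n e^(−μΣtᵢ). Here n = 6 and Σtᵢ = 9.2 + 4.8 + 8.1 + 10.1 + 3.5 + 2.5 = 38.2.
Posterior ∝ μe^(−10μ) · μ^6e^(−38.2μ) = μ^7e^(−48.2μ), i.e. Gamma(8, 48.2).
Mode = (a−1)/b = 7/48.2 ≈ 0.1452.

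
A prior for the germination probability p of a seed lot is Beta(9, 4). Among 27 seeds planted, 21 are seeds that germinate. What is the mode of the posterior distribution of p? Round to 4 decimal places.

p̂_MAP = 0.7632

Prior: Beta(9, 4).
Data: 21 successes in 27 trials. The binomial likelihood contributes p^21(1−p)^6, so the posterior is Beta(9+21, 4+6) = Beta(30, 10).
For Beta(a, b) with a, b > 1 the mode is (a−1)/(a+b−2) = 29/38 ≈ 0.7632.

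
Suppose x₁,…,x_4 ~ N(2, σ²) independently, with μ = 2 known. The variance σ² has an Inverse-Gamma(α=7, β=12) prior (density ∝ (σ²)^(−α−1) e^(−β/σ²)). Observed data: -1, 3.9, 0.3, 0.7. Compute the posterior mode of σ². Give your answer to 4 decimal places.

σ̂²_MAP = 2.0595

Sum of squared deviations about the known mean: SS = (-1−2)² + (3.9−2)² + (0.3−2)² + (0.7−2)² = 17.19.
The Normal likelihood contributes (σ²)^(−n/2) exp(−SS/(2σ²)), so the posterior is Inverse-Gamma(α + n/2, β + SS/2) = Inverse-Gamma(9, 20.595).
The mode of Inverse-Gamma(a, b) is b/(a+1) = 20.595/10 ≈ 2.0595.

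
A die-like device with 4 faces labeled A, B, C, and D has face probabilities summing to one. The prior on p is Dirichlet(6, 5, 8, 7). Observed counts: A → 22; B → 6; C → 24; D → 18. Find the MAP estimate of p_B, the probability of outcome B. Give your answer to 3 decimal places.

The posterior is Dirichlet(αᵢ + nᵢ) = Dirichlet(28, 11, 32, 25).
For a Dirichlet(a₁,…,a_K) with all aᵢ > 1, the mode has j-th component (aⱼ − 1)/(Σaᵢ − K).
Here Σaᵢ = 96 and K = 4, so p_B = (11 − 1)/(96 − 4) = 10/92 ≈ 0.109.

MAP estimate of p_B = 0.109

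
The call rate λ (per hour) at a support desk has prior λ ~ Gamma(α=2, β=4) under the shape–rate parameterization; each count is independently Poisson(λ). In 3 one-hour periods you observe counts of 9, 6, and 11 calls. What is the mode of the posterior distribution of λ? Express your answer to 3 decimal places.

Σxᵢ = 9+6+11 = 26, with n = 3.
Posterior ∝ λe^(−4λ) · λ^26e^(−3λ) = λ^27e^(−7λ), i.e. Gamma(shape=28, rate=7).
The mode of a Gamma(a, b) with a ≥ 1 (shape–rate) is (a−1)/b = 27/7 ≈ 3.857.

λ̂_MAP = 3.857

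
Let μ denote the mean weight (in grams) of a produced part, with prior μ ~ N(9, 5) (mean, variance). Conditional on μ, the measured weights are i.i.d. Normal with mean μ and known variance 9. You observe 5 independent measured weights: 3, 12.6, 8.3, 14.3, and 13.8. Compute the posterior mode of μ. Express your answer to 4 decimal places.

n = 5; x̄ = (3 + 12.6 + 8.3 + 14.3 + 13.8)/5 = 52/5 = 10.4.
For a Normal prior and Normal likelihood with known variance, the posterior is Normal; its mode equals its mean, the precision-weighted average.
Prior precision 1/σ₀² = 1/5 = 0.2; data precision n/σ² = 5/9.
μ̂ = (0.2·9 + (5/9)·10.4) / (0.2 + 5/9) = (341/45)/(34/45) = 341/34 ≈ 10.0294.

μ̂_MAP = 10.0294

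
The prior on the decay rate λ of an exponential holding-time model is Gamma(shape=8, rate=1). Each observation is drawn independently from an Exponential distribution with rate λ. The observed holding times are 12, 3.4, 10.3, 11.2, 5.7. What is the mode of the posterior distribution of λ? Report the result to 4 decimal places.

The Exponential(rate=λ) likelihood is ∝ λ^n e^(−λΣtᵢ). Here n = 5 and Σtᵢ = 12 + 3.4 + 10.3 + 11.2 + 5.7 = 42.6.
Posterior ∝ λ^7e^(−1λ) · λ^5e^(−42.6λ) = λ^12e^(−43.6λ), i.e. Gamma(13, 43.6).
Mode = (a−1)/b = 12/43.6 ≈ 0.2752.

λ̂_MAP = 0.2752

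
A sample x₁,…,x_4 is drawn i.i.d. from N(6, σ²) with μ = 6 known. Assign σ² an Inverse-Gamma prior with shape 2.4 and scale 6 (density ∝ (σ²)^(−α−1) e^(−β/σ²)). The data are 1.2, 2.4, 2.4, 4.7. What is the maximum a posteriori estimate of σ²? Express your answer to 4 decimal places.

σ̂²_MAP = 5.8009

Sum of squared deviations about the known mean: SS = (1.2−6)² + (2.4−6)² + (2.4−6)² + (4.7−6)² = 50.65.
The Normal likelihood contributes (σ²)^(−n/2) exp(−SS/(2σ²)), so the posterior is Inverse-Gamma(α + n/2, β + SS/2) = Inverse-Gamma(4.4, 31.325).
The mode of Inverse-Gamma(a, b) is b/(a+1) = 31.325/5.4 ≈ 5.8009.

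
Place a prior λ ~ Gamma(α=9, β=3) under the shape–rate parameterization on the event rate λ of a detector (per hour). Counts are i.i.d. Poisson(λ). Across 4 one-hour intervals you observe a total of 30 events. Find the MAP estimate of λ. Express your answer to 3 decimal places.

λ̂_MAP = 5.429

Σxᵢ = 30, n = 4.
Posterior ∝ λ^8e^(−3λ) · λ^30e^(−4λ) = λ^38e^(−7λ), i.e. Gamma(shape=39, rate=7).
The mode of a Gamma(a, b) with a ≥ 1 (shape–rate) is (a−1)/b = 38/7 ≈ 5.429.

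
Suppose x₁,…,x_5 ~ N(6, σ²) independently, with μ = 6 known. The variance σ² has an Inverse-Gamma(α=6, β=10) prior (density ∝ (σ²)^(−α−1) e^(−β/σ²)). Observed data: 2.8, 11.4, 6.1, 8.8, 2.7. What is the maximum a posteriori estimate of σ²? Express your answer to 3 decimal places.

Sum of squared deviations about the known mean: SS = (2.8−6)² + (11.4−6)² + (6.1−6)² + (8.8−6)² + (2.7−6)² = 58.14.
The Normal likelihood contributes (σ²)^(−n/2) exp(−SS/(2σ²)), so the posterior is Inverse-Gamma(α + n/2, β + SS/2) = Inverse-Gamma(8.5, 39.07).
The mode of Inverse-Gamma(a, b) is b/(a+1) = 39.07/9.5 ≈ 4.113.

σ̂²_MAP = 4.113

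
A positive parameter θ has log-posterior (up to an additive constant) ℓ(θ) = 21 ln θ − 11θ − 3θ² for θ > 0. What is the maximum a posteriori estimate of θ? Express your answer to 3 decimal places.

ℓ'(θ) = 21/θ − 11 − 6θ. Setting this to zero and multiplying by θ: 6θ² + 11θ − 21 = 0.
θ = (−11 + √(11² + 4·6·21)) / (2·6) = (−11 + √625) / 12 = (−11 + 25)/12 = 7/6.
ℓ''(θ) = −21/θ² − 6 < 0, confirming a maximum.

θ̂_MAP = 1.167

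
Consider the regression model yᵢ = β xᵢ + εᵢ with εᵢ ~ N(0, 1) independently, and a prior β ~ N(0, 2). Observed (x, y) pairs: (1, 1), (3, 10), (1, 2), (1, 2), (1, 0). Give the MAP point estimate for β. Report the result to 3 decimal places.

log p(β | y) = −Σ(yᵢ − βxᵢ)²/(2·1) − β²/(2·2) + const.
Setting the derivative to zero: Σxᵢ(yᵢ − βxᵢ)/1 − β/2 = 0, so β = Σxᵢyᵢ / (Σxᵢ² + σ²/τ²).
Σxᵢyᵢ = 1·1 + 3·10 + 1·2 + 1·2 + 1·0 = 35; Σxᵢ² = 13; σ²/τ² = 0.5.
β̂_MAP = 35 / (13 + 0.5) = 35/13.5 ≈ 2.593.

β̂_MAP = 2.593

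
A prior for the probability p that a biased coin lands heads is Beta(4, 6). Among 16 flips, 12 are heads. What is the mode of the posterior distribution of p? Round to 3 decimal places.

Prior: Beta(4, 6).
Data: 12 successes in 16 trials. The binomial likelihood contributes p^12(1−p)^4, so the posterior is Beta(4+12, 6+4) = Beta(16, 10).
For Beta(a, b) with a, b > 1 the mode is (a−1)/(a+b−2) = 15/24 ≈ 0.625.

p̂_MAP = 0.625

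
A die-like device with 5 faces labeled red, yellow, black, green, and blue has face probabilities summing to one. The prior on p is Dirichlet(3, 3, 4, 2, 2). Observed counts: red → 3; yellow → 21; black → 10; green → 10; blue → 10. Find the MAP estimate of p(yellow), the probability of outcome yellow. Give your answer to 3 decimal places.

The posterior is Dirichlet(αᵢ + nᵢ) = Dirichlet(6, 24, 14, 12, 12).
For a Dirichlet(a₁,…,a_K) with all aᵢ > 1, the mode has j-th component (aⱼ − 1)/(Σaᵢ − K).
Here Σaᵢ = 68 and K = 5, so p(yellow) = (24 − 1)/(68 − 5) = 23/63 ≈ 0.365.

MAP estimate of p(yellow) = 0.365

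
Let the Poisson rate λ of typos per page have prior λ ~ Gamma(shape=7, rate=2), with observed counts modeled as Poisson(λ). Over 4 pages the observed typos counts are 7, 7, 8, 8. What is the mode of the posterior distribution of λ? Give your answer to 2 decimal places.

λ̂_MAP = 6.00

Σxᵢ = 7+7+8+8 = 30, with n = 4.
Posterior ∝ λ^6e^(−2λ) · λ^30e^(−4λ) = λ^36e^(−6λ), i.e. Gamma(shape=37, rate=6).
The mode of a Gamma(a, b) with a ≥ 1 (shape–rate) is (a−1)/b = 36/6 ≈ 6.00.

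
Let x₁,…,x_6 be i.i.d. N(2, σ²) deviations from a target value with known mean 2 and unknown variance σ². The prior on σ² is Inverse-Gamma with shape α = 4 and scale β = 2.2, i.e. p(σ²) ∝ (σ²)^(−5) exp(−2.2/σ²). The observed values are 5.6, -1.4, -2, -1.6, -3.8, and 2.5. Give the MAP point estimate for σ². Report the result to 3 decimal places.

σ̂²_MAP = 5.736

Sum of squared deviations about the known mean: SS = (5.6−2)² + (-1.4−2)² + (-2−2)² + (-1.6−2)² + (-3.8−2)² + (2.5−2)² = 87.37.
The Normal likelihood contributes (σ²)^(−n/2) exp(−SS/(2σ²)), so the posterior is Inverse-Gamma(α + n/2, β + SS/2) = Inverse-Gamma(7, 45.885).
The mode of Inverse-Gamma(a, b) is b/(a+1) = 45.885/8 ≈ 5.736.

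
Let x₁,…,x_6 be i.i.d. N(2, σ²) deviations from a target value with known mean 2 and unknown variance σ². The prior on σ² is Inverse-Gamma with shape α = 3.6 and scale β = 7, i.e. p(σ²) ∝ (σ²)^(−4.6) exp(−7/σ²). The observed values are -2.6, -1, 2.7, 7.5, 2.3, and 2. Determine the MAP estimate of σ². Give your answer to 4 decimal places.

σ̂²_MAP = 4.9336

Sum of squared deviations about the known mean: SS = (-2.6−2)² + (-1−2)² + (2.7−2)² + (7.5−2)² + (2.3−2)² + (2−2)² = 60.99.
The Normal likelihood contributes (σ²)^(−n/2) exp(−SS/(2σ²)), so the posterior is Inverse-Gamma(α + n/2, β + SS/2) = Inverse-Gamma(6.6, 37.495).
The mode of Inverse-Gamma(a, b) is b/(a+1) = 37.495/7.6 ≈ 4.9336.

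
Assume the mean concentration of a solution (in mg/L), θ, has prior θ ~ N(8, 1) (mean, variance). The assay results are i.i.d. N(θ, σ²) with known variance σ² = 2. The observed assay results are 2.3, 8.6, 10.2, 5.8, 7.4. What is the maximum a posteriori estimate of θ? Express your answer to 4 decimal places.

θ̂_MAP = 7.1857

n = 5; x̄ = (2.3 + 8.6 + 10.2 + 5.8 + 7.4)/5 = 34.3/5 = 6.86.
For a Normal prior and Normal likelihood with known variance, the posterior is Normal; its mode equals its mean, the precision-weighted average.
Prior precision 1/σ₀² = 1/1 = 1; data precision n/σ² = 5/2 = 2.5.
θ̂ = (1·8 + 2.5·6.86) / (1 + 2.5) = 25.15/3.5 = 503/70 ≈ 7.1857.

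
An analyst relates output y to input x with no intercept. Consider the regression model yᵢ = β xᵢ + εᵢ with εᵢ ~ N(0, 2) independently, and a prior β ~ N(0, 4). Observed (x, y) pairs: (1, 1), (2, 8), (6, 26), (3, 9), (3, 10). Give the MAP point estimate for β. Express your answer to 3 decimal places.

β̂_MAP = 3.866

log p(β | y) = −Σ(yᵢ − βxᵢ)²/(2·2) − β²/(2·4) + const.
Setting the derivative to zero: Σxᵢ(yᵢ − βxᵢ)/2 − β/4 = 0, so β = Σxᵢyᵢ / (Σxᵢ² + σ²/τ²).
Σxᵢyᵢ = 1·1 + 2·8 + 6·26 + 3·9 + 3·10 = 230; Σxᵢ² = 59; σ²/τ² = 0.5.
β̂_MAP = 230 / (59 + 0.5) = 230/59.5 ≈ 3.866.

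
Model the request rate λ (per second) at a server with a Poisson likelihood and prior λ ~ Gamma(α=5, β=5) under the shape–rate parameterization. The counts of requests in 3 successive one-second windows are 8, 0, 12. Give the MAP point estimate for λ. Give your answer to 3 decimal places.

Σxᵢ = 8+0+12 = 20, with n = 3.
Posterior ∝ λ^4e^(−5λ) · λ^20e^(−3λ) = λ^24e^(−8λ), i.e. Gamma(shape=25, rate=8).
The mode of a Gamma(a, b) with a ≥ 1 (shape–rate) is (a−1)/b = 24/8 ≈ 3.000.

λ̂_MAP = 3.000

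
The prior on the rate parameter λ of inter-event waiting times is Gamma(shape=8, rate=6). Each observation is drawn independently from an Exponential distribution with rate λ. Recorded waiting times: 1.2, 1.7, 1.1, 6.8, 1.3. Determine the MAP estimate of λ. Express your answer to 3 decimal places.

The Exponential(rate=λ) likelihood is ∝ λ^n e^(−λΣtᵢ). Here n = 5 and Σtᵢ = 1.2 + 1.7 + 1.1 + 6.8 + 1.3 = 12.1.
Posterior ∝ λ^7e^(−6λ) · λ^5e^(−12.1λ) = λ^12e^(−18.1λ), i.e. Gamma(13, 18.1).
Mode = (a−1)/b = 12/18.1 ≈ 0.663.

λ̂_MAP = 0.663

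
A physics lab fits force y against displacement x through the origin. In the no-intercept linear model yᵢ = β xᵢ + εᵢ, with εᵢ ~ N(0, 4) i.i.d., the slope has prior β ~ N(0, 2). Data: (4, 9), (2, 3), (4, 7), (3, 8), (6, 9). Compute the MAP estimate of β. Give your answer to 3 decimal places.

log p(β | y) = −Σ(yᵢ − βxᵢ)²/(2·4) − β²/(2·2) + const.
Setting the derivative to zero: Σxᵢ(yᵢ − βxᵢ)/4 − β/2 = 0, so β = Σxᵢyᵢ / (Σxᵢ² + σ²/τ²).
Σxᵢyᵢ = 4·9 + 2·3 + 4·7 + 3·8 + 6·9 = 148; Σxᵢ² = 81; σ²/τ² = 2.
β̂_MAP = 148 / (81 + 2) = 148/83 ≈ 1.783.

β̂_MAP = 1.783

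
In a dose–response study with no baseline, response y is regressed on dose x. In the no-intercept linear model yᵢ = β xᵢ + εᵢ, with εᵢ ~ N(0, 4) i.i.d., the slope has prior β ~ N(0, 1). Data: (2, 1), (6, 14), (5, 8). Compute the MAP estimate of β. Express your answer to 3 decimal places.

β̂_MAP = 1.826

log p(β | y) = −Σ(yᵢ − βxᵢ)²/(2·4) − β²/(2·1) + const.
Setting the derivative to zero: Σxᵢ(yᵢ − βxᵢ)/4 − β/1 = 0, so β = Σxᵢyᵢ / (Σxᵢ² + σ²/τ²).
Σxᵢyᵢ = 2·1 + 6·14 + 5·8 = 126; Σxᵢ² = 65; σ²/τ² = 4.
β̂_MAP = 126 / (65 + 4) = 126/69 ≈ 1.826.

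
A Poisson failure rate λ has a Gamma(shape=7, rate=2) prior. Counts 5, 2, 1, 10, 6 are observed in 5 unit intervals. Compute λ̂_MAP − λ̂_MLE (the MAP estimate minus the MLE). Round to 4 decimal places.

Σxᵢ = 24. Posterior is Gamma(31, 7); MAP = (31−1)/7 = 30/7 ≈ 4.28571.
MLE = x̄ = 24/5 ≈ 4.80000.
Difference = 30/7 − 24/5 = -18/35 ≈ -0.5143.

MAP − MLE = -0.5143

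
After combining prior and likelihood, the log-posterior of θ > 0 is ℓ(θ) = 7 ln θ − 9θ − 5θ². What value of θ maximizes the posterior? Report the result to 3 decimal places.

θ̂_MAP = 0.500

ℓ'(θ) = 7/θ − 9 − 10θ. Setting this to zero and multiplying by θ: 10θ² + 9θ − 7 = 0.
θ = (−9 + √(9² + 4·10·7)) / (2·10) = (−9 + √361) / 20 = (−9 + 19)/20 = 1/2.
ℓ''(θ) = −7/θ² − 10 < 0, confirming a maximum.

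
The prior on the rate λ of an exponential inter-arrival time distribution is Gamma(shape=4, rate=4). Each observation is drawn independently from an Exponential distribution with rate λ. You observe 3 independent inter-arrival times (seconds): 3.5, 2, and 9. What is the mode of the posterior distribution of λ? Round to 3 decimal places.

λ̂_MAP = 0.324

The Exponential(rate=λ) likelihood is ∝ λ^n e^(−λΣtᵢ). Here n = 3 and Σtᵢ = 3.5 + 2 + 9 = 14.5.
Posterior ∝ λ^3e^(−4λ) · λ^3e^(−14.5λ) = λ^6e^(−18.5λ), i.e. Gamma(7, 18.5).
Mode = (a−1)/b = 6/18.5 ≈ 0.324.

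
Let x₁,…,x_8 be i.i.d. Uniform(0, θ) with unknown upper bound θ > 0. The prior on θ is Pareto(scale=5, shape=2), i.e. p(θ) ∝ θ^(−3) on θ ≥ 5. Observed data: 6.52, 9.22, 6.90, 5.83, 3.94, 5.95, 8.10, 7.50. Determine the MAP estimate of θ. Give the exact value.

θ̂_MAP = 9.22

The Uniform(0, θ) likelihood is θ^(−n) for θ ≥ max(xᵢ), zero otherwise. Here max(xᵢ) = 9.22.
Posterior ∝ θ^(−3) · θ^(−8) = θ^(−11) on θ ≥ max(5, 9.22) = 9.22.
This density is strictly decreasing in θ, so the posterior mode lies at the lower boundary of the support.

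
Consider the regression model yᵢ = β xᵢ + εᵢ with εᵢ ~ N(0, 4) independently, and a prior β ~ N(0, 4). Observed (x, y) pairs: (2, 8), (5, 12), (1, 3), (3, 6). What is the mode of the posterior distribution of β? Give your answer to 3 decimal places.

log p(β | y) = −Σ(yᵢ − βxᵢ)²/(2·4) − β²/(2·4) + const.
Setting the derivative to zero: Σxᵢ(yᵢ − βxᵢ)/4 − β/4 = 0, so β = Σxᵢyᵢ / (Σxᵢ² + σ²/τ²).
Σxᵢyᵢ = 2·8 + 5·12 + 1·3 + 3·6 = 97; Σxᵢ² = 39; σ²/τ² = 1.
β̂_MAP = 97 / (39 + 1) = 97/40 ≈ 2.425.

β̂_MAP = 2.425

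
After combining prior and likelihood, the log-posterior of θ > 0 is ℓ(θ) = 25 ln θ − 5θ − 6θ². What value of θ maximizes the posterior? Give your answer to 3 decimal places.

θ̂_MAP = 1.250

ℓ'(θ) = 25/θ − 5 − 12θ. Setting this to zero and multiplying by θ: 12θ² + 5θ − 25 = 0.
θ = (−5 + √(5² + 4·12·25)) / (2·12) = (−5 + √1225) / 24 = (−5 + 35)/24 = 5/4.
ℓ''(θ) = −25/θ² − 12 < 0, confirming a maximum.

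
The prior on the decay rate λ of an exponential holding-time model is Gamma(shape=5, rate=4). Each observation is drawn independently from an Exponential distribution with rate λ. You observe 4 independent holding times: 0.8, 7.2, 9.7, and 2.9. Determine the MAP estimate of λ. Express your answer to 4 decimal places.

λ̂_MAP = 0.3252

The Exponential(rate=λ) likelihood is ∝ λ^n e^(−λΣtᵢ). Here n = 4 and Σtᵢ = 0.8 + 7.2 + 9.7 + 2.9 = 20.6.
Posterior ∝ λ^4e^(−4λ) · λ^4e^(−20.6λ) = λ^8e^(−24.6λ), i.e. Gamma(9, 24.6).
Mode = (a−1)/b = 8/24.6 ≈ 0.3252.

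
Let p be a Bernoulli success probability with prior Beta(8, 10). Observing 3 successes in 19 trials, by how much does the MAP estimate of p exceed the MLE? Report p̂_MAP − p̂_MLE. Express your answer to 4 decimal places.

MAP − MLE = 0.1278

Posterior is Beta(11, 26); MAP = (11−1)/(37−2) = 10/35 ≈ 0.28571.
MLE ignores the prior: p̂_MLE = k/n = 3/19 ≈ 0.15789.
Difference = 10/35 − 3/19 = 17/133 ≈ 0.1278.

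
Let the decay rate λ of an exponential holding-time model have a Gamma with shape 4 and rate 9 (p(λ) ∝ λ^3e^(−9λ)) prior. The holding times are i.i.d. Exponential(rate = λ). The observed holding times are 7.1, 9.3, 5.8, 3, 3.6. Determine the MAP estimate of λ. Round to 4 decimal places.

The Exponential(rate=λ) likelihood is ∝ λ^n e^(−λΣtᵢ). Here n = 5 and Σtᵢ = 7.1 + 9.3 + 5.8 + 3 + 3.6 = 28.8.
Posterior ∝ λ^3e^(−9λ) · λ^5e^(−28.8λ) = λ^8e^(−37.8λ), i.e. Gamma(9, 37.8).
Mode = (a−1)/b = 8/37.8 ≈ 0.2116.

λ̂_MAP = 0.2116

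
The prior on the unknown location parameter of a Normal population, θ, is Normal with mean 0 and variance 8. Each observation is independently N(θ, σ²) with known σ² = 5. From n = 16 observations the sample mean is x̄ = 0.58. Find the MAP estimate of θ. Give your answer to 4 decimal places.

n = 16, x̄ = 0.58.
For a Normal prior and Normal likelihood with known variance, the posterior is Normal; its mode equals its mean, the precision-weighted average.
Prior precision 1/σ₀² = 1/8 = 0.125; data precision n/σ² = 16/5 = 3.2.
θ̂ = (0.125·0 + 3.2·0.58) / (0.125 + 3.2) = 1.856/3.325 = 1856/3325 ≈ 0.5582.

θ̂_MAP = 0.5582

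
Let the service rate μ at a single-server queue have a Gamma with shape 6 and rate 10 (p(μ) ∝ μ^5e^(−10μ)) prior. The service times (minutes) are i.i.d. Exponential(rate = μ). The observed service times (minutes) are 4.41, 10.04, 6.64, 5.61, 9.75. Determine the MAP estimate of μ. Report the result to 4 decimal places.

μ̂_MAP = 0.2153

The Exponential(rate=μ) likelihood is ∝ μ^n e^(−μΣtᵢ). Here n = 5 and Σtᵢ = 4.41 + 10.04 + 6.64 + 5.61 + 9.75 = 36.45.
Posterior ∝ μ^5e^(−10μ) · μ^5e^(−36.45μ) = μ^10e^(−46.45μ), i.e. Gamma(11, 46.45).
Mode = (a−1)/b = 10/46.45 ≈ 0.2153.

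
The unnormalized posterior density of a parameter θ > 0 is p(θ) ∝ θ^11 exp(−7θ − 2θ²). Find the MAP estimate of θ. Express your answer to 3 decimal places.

ℓ'(θ) = 11/θ − 7 − 4θ. Setting this to zero and multiplying by θ: 4θ² + 7θ − 11 = 0.
θ = (−7 + √(7² + 4·4·11)) / (2·4) = (−7 + √225) / 8 = (−7 + 15)/8 = 1.
ℓ''(θ) = −11/θ² − 4 < 0, confirming a maximum.

θ̂_MAP = 1.000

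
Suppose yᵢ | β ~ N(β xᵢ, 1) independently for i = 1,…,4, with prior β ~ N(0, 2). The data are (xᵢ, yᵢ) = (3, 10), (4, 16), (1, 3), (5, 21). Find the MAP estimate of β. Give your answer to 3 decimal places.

log p(β | y) = −Σ(yᵢ − βxᵢ)²/(2·1) − β²/(2·2) + const.
Setting the derivative to zero: Σxᵢ(yᵢ − βxᵢ)/1 − β/2 = 0, so β = Σxᵢyᵢ / (Σxᵢ² + σ²/τ²).
Σxᵢyᵢ = 3·10 + 4·16 + 1·3 + 5·21 = 202; Σxᵢ² = 51; σ²/τ² = 0.5.
β̂_MAP = 202 / (51 + 0.5) = 202/51.5 ≈ 3.922.

β̂_MAP = 3.922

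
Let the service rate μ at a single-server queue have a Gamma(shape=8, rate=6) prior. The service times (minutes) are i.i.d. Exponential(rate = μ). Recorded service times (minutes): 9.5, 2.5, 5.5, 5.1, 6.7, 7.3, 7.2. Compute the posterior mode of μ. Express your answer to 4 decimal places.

μ̂_MAP = 0.2811

The Exponential(rate=μ) likelihood is ∝ μ^n e^(−μΣtᵢ). Here n = 7 and Σtᵢ = 9.5 + 2.5 + 5.5 + 5.1 + 6.7 + 7.3 + 7.2 = 43.8.
Posterior ∝ μ^7e^(−6μ) · μ^7e^(−43.8μ) = μ^14e^(−49.8μ), i.e. Gamma(15, 49.8).
Mode = (a−1)/b = 14/49.8 ≈ 0.2811.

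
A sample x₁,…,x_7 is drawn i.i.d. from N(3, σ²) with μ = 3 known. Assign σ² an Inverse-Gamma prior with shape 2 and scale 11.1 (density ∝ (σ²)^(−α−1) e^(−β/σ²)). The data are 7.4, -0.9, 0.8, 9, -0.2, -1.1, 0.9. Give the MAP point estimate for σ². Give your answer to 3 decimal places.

σ̂²_MAP = 9.928

Sum of squared deviations about the known mean: SS = (7.4−3)² + (-0.9−3)² + (0.8−3)² + (9−3)² + (-0.2−3)² + (-1.1−3)² + (0.9−3)² = 106.87.
The Normal likelihood contributes (σ²)^(−n/2) exp(−SS/(2σ²)), so the posterior is Inverse-Gamma(α + n/2, β + SS/2) = Inverse-Gamma(5.5, 64.535).
The mode of Inverse-Gamma(a, b) is b/(a+1) = 64.535/6.5 ≈ 9.928.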